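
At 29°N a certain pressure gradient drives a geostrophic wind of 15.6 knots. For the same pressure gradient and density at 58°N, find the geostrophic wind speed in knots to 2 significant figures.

With the same pressure gradient and density, V_g ∝ 1/f ∝ 1/sin φ.
V₂ = V₁ · sin φ₁ / sin φ₂ = 15.6 × sin 29° / sin 58°
V₂ = 15.6 × 0.4848/0.8480 = 8.9 knots

8.9 knots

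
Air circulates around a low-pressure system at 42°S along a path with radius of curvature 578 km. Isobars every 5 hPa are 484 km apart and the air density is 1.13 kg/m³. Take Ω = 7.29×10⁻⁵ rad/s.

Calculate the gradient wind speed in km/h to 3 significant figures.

29.5 km/h

Coriolis parameter at 42°S:
f = 2Ω sin φ = 2 × 7.29×10⁻⁵ × sin 42° = 9.76×10⁻⁵ s⁻¹
Pressure gradient: |∂P/∂n| = 500 Pa / 484000 m = 1.03×10⁻³ Pa/m
Geostrophic speed: V_g = |∂P/∂n|/(fρ) = 1.03×10⁻³/(9.76×10⁻⁵ × 1.13) = 9.37 m/s
Around a low, centrifugal force acts outward with Coriolis, so pressure-gradient force balances both:
(1/ρ)|∂P/∂n| = fV + V²/R  →  V² + fR·V − fR·V_g = 0
With fR = 9.76×10⁻⁵ × 578×10³ m = 56.4 m/s:
V = [−fR + √((fR)² + 4 fR V_g)]/2 = [−56.4 + √(56.4² + 4×56.4×9.37)]/2 = 8.18 m/s
Subgeostrophic (V < V_g = 9.37 m/s), as expected around a low.
Converting: 8.18 m/s × 3.6 = 29.5 km/h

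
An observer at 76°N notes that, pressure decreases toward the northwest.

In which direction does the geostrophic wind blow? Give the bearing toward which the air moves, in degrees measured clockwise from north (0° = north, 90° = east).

045°

The pressure-gradient force points toward the northwest (bearing 315°).
Geostrophic balance: in the Northern Hemisphere the Coriolis force deflects motion to the right, so the geostrophic wind blows 90° to the right of the pressure-gradient force (low pressure on the left).
Rotating 315° by 90° clockwise gives 045° — the wind blows toward the northeast.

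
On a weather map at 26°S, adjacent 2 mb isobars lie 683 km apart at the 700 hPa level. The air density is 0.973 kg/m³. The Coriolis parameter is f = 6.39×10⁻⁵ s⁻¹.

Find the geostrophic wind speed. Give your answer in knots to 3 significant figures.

Pressure gradient: |∂P/∂n| = 200 Pa / 683000 m = 2.93×10⁻⁴ Pa/m
Geostrophic balance (pressure-gradient force = Coriolis force):
V_g = (1/(fρ)) |∂P/∂n| = 2.93×10⁻⁴ / (6.39×10⁻⁵ × 0.973) = 4.71 m/s
Converting: 4.71 m/s × 1.944 = 9.15 knots

9.15 knots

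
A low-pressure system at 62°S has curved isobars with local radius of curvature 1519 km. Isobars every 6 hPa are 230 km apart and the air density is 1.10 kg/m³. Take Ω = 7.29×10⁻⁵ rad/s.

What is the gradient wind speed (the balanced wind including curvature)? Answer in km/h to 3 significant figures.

61.0 km/h

Coriolis parameter at 62°S:
f = 2Ω sin φ = 2 × 7.29×10⁻⁵ × sin 62° = 1.29×10⁻⁴ s⁻¹
Pressure gradient: |∂P/∂n| = 600 Pa / 230000 m = 2.61×10⁻³ Pa/m
Geostrophic speed: V_g = |∂P/∂n|/(fρ) = 2.61×10⁻³/(1.29×10⁻⁴ × 1.10) = 18.4 m/s
Around a low, centrifugal force acts outward with Coriolis, so pressure-gradient force balances both:
(1/ρ)|∂P/∂n| = fV + V²/R  →  V² + fR·V − fR·V_g = 0
With fR = 1.29×10⁻⁴ × 1519×10³ m = 196 m/s:
V = [−fR + √((fR)² + 4 fR V_g)]/2 = [−196 + √(196² + 4×196×18.4)]/2 = 17 m/s
Subgeostrophic (V < V_g = 18.4 m/s), as expected around a low.
Converting: 17 m/s × 3.6 = 61.0 km/h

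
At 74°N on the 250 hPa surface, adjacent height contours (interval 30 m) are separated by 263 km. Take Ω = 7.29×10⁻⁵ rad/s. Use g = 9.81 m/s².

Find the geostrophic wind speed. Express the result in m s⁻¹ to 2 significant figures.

Coriolis parameter at 74°N:
f = 2Ω sin φ = 2 × 7.29×10⁻⁵ × sin 74° = 1.40×10⁻⁴ s⁻¹
Height gradient: |∂Z/∂n| = 30 m / 263000 m = 1.14×10⁻⁴
On a pressure surface, geostrophic balance gives V_g = (g/f)|∂Z/∂n|:
V_g = 9.81 × 1.14×10⁻⁴ / 1.40×10⁻⁴ = 7.98 m/s

8.0 m s⁻¹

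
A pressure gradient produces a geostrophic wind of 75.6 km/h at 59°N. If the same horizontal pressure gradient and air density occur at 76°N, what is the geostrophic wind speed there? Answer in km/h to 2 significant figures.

With the same pressure gradient and density, V_g ∝ 1/f ∝ 1/sin φ.
V₂ = V₁ · sin φ₁ / sin φ₂ = 75.6 × sin 59° / sin 76°
V₂ = 75.6 × 0.8572/0.9703 = 67 km/h

67 km/h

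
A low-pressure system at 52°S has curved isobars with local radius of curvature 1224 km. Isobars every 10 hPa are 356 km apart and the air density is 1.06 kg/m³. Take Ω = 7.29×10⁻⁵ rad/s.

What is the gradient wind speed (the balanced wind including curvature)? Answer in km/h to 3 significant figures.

72.6 km/h

Coriolis parameter at 52°S:
f = 2Ω sin φ = 2 × 7.29×10⁻⁵ × sin 52° = 1.15×10⁻⁴ s⁻¹
Pressure gradient: |∂P/∂n| = 1000 Pa / 356000 m = 2.81×10⁻³ Pa/m
Geostrophic speed: V_g = |∂P/∂n|/(fρ) = 2.81×10⁻³/(1.15×10⁻⁴ × 1.06) = 23.1 m/s
Around a low, centrifugal force acts outward with Coriolis, so pressure-gradient force balances both:
(1/ρ)|∂P/∂n| = fV + V²/R  →  V² + fR·V − fR·V_g = 0
With fR = 1.15×10⁻⁴ × 1224×10³ m = 141 m/s:
V = [−fR + √((fR)² + 4 fR V_g)]/2 = [−141 + √(141² + 4×141×23.1)]/2 = 20.2 m/s
Subgeostrophic (V < V_g = 23.1 m/s), as expected around a low.
Converting: 20.2 m/s × 3.6 = 72.6 km/h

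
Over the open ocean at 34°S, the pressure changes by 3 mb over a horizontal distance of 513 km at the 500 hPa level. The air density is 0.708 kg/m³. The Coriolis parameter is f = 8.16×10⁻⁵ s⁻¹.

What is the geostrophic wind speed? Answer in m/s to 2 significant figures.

Pressure gradient: |∂P/∂n| = 300 Pa / 513000 m = 5.85×10⁻⁴ Pa/m
Geostrophic balance (pressure-gradient force = Coriolis force):
V_g = (1/(fρ)) |∂P/∂n| = 5.85×10⁻⁴ / (8.16×10⁻⁵ × 0.708) = 10.1 m/s

10 m/s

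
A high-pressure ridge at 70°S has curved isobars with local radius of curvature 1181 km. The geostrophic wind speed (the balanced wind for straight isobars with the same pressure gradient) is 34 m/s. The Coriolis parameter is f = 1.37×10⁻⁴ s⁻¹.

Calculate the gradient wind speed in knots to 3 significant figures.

Around a high, pressure-gradient force acts outward with centrifugal, so Coriolis balances both:
fV = (1/ρ)|∂P/∂n| + V²/R  →  V² − fR·V + fR·V_g = 0
With fR = 1.37×10⁻⁴ × 1181×10³ m = 162 m/s:
V = [fR − √((fR)² − 4 fR V_g)]/2 = [162 − √(162² − 4×162×34)]/2 = 48.6 m/s
Supergeostrophic (V > V_g = 34 m/s), as expected around a high.
Converting: 48.6 m/s × 1.944 = 94.5 knots

94.5 knots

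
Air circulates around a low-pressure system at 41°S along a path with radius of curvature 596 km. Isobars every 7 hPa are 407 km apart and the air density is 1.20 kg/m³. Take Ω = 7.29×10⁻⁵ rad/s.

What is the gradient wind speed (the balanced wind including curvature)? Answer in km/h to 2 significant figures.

Coriolis parameter at 41°S:
f = 2Ω sin φ = 2 × 7.29×10⁻⁵ × sin 41° = 9.57×10⁻⁵ s⁻¹
Pressure gradient: |∂P/∂n| = 700 Pa / 407000 m = 1.72×10⁻³ Pa/m
Geostrophic speed: V_g = |∂P/∂n|/(fρ) = 1.72×10⁻³/(9.57×10⁻⁵ × 1.20) = 15.0 m/s
Around a low, centrifugal force acts outward with Coriolis, so pressure-gradient force balances both:
(1/ρ)|∂P/∂n| = fV + V²/R  →  V² + fR·V − fR·V_g = 0
With fR = 9.57×10⁻⁵ × 596×10³ m = 57.0 m/s:
V = [−fR + √((fR)² + 4 fR V_g)]/2 = [−57.0 + √(57.0² + 4×57.0×15)]/2 = 12.3 m/s
Subgeostrophic (V < V_g = 15 m/s), as expected around a low.
Converting: 12.3 m/s × 3.6 = 44 km/h

44 km/h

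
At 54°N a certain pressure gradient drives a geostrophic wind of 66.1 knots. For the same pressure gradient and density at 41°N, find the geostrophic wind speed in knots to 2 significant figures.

82 knots

With the same pressure gradient and density, V_g ∝ 1/f ∝ 1/sin φ.
V₂ = V₁ · sin φ₁ / sin φ₂ = 66.1 × sin 54° / sin 41°
V₂ = 66.1 × 0.8090/0.6561 = 82 knots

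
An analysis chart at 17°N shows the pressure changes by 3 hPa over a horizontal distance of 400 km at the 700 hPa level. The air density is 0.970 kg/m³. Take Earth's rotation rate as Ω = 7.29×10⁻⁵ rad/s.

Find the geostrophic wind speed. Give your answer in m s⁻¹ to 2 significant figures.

Coriolis parameter at 17°N:
f = 2Ω sin φ = 2 × 7.29×10⁻⁵ × sin 17° = 4.26×10⁻⁵ s⁻¹
Pressure gradient: |∂P/∂n| = 300 Pa / 400000 m = 7.50×10⁻⁴ Pa/m
Geostrophic balance (pressure-gradient force = Coriolis force):
V_g = (1/(fρ)) |∂P/∂n| = 7.50×10⁻⁴ / (4.26×10⁻⁵ × 0.970) = 18.1 m/s

18 m s⁻¹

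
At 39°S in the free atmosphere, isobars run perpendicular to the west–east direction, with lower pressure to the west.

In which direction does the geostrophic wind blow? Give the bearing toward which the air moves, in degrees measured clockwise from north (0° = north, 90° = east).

The pressure-gradient force points toward the west (bearing 270°).
Geostrophic balance: in the Southern Hemisphere the Coriolis force deflects motion to the left, so the geostrophic wind blows 90° to the left of the pressure-gradient force (low pressure on the right).
Rotating 270° by 90° counterclockwise gives 180° — the wind blows toward the south.

180°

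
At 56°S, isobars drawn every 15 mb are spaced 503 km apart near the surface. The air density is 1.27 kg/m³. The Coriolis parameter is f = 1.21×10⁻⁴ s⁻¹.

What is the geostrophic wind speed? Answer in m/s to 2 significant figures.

Pressure gradient: |∂P/∂n| = 1500 Pa / 503000 m = 2.98×10⁻³ Pa/m
Geostrophic balance (pressure-gradient force = Coriolis force):
V_g = (1/(fρ)) |∂P/∂n| = 2.98×10⁻³ / (1.21×10⁻⁴ × 1.27) = 19.4 m/s

19 m/s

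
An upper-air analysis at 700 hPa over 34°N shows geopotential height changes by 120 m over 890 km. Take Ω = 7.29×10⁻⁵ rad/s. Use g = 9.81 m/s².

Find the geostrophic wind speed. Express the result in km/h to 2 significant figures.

58 km/h

Coriolis parameter at 34°N:
f = 2Ω sin φ = 2 × 7.29×10⁻⁵ × sin 34° = 8.15×10⁻⁵ s⁻¹
Height gradient: |∂Z/∂n| = 120 m / 890000 m = 1.35×10⁻⁴
On a pressure surface, geostrophic balance gives V_g = (g/f)|∂Z/∂n|:
V_g = 9.81 × 1.35×10⁻⁴ / 8.15×10⁻⁵ = 16.2 m/s
Converting: 16.2 m/s × 3.6 = 58 km/h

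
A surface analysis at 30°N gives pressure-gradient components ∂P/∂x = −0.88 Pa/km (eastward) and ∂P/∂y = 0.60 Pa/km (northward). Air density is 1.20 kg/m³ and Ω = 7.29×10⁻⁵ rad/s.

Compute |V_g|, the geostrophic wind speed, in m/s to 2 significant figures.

Coriolis parameter at 30°N:
f = 2Ω sin φ = 2 × 7.29×10⁻⁵ × sin 30° = 7.29×10⁻⁵ s⁻¹
Component geostrophic relations (x east, y north):
u_g = −(1/(fρ)) ∂P/∂y,  v_g = (1/(fρ)) ∂P/∂x
u_g = −(0.60×10⁻³)/(7.29×10⁻⁵ × 1.20) = −6.86 m/s;  v_g = (−0.88×10⁻³)/(7.29×10⁻⁵ × 1.20) = −10.1 m/s
|V_g| = √(u_g² + v_g²) = 12.2 m/s

12 m/s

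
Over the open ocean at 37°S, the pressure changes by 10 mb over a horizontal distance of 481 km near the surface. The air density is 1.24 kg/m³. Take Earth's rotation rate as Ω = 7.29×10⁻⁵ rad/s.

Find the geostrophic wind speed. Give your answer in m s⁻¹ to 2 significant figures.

19 m s⁻¹

Coriolis parameter at 37°S:
f = 2Ω sin φ = 2 × 7.29×10⁻⁵ × sin 37° = 8.77×10⁻⁵ s⁻¹
Pressure gradient: |∂P/∂n| = 1000 Pa / 481000 m = 2.08×10⁻³ Pa/m
Geostrophic balance (pressure-gradient force = Coriolis force):
V_g = (1/(fρ)) |∂P/∂n| = 2.08×10⁻³ / (8.77×10⁻⁵ × 1.24) = 19.1 m/s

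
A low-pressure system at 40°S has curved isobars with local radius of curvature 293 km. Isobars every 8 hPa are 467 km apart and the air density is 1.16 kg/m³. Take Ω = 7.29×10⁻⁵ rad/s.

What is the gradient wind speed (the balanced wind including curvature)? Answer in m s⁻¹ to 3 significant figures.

Coriolis parameter at 40°S:
f = 2Ω sin φ = 2 × 7.29×10⁻⁵ × sin 40° = 9.37×10⁻⁵ s⁻¹
Pressure gradient: |∂P/∂n| = 800 Pa / 467000 m = 1.71×10⁻³ Pa/m
Geostrophic speed: V_g = |∂P/∂n|/(fρ) = 1.71×10⁻³/(9.37×10⁻⁵ × 1.16) = 15.8 m/s
Around a low, centrifugal force acts outward with Coriolis, so pressure-gradient force balances both:
(1/ρ)|∂P/∂n| = fV + V²/R  →  V² + fR·V − fR·V_g = 0
With fR = 9.37×10⁻⁵ × 293×10³ m = 27.5 m/s:
V = [−fR + √((fR)² + 4 fR V_g)]/2 = [−27.5 + √(27.5² + 4×27.5×15.8)]/2 = 11.2 m/s
Subgeostrophic (V < V_g = 15.8 m/s), as expected around a low.

11.2 m s⁻¹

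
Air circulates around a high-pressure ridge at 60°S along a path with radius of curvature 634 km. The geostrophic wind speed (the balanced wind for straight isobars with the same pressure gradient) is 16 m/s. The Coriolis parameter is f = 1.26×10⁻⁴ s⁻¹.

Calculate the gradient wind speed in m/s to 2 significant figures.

22 m/s

Around a high, pressure-gradient force acts outward with centrifugal, so Coriolis balances both:
fV = (1/ρ)|∂P/∂n| + V²/R  →  V² − fR·V + fR·V_g = 0
With fR = 1.26×10⁻⁴ × 634×10³ m = 79.9 m/s:
V = [fR − √((fR)² − 4 fR V_g)]/2 = [79.9 − √(79.9² − 4×79.9×16)]/2 = 22.1 m/s
Supergeostrophic (V > V_g = 16 m/s), as expected around a high.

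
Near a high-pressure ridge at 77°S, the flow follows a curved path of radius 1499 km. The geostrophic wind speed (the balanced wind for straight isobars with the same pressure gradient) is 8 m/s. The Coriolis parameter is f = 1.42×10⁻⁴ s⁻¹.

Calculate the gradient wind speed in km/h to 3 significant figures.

30.0 km/h

Around a high, pressure-gradient force acts outward with centrifugal, so Coriolis balances both:
fV = (1/ρ)|∂P/∂n| + V²/R  →  V² − fR·V + fR·V_g = 0
With fR = 1.42×10⁻⁴ × 1499×10³ m = 213 m/s:
V = [fR − √((fR)² − 4 fR V_g)]/2 = [213 − √(213² − 4×213×8)]/2 = 8.33 m/s
Supergeostrophic (V > V_g = 8 m/s), as expected around a high.
Converting: 8.33 m/s × 3.6 = 30.0 km/h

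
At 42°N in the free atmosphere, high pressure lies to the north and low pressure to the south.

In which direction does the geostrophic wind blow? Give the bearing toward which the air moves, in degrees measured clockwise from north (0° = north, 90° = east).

The pressure-gradient force points toward the south (bearing 180°).
Geostrophic balance: in the Northern Hemisphere the Coriolis force deflects motion to the right, so the geostrophic wind blows 90° to the right of the pressure-gradient force (low pressure on the left).
Rotating 180° by 90° clockwise gives 270° — the wind blows toward the west.

270°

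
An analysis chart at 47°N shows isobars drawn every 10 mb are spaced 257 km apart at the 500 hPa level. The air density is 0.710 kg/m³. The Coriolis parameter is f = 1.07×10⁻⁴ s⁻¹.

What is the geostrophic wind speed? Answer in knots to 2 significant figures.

Pressure gradient: |∂P/∂n| = 1000 Pa / 257000 m = 3.89×10⁻³ Pa/m
Geostrophic balance (pressure-gradient force = Coriolis force):
V_g = (1/(fρ)) |∂P/∂n| = 3.89×10⁻³ / (1.07×10⁻⁴ × 0.710) = 51.2 m/s
Converting: 51.2 m/s × 1.944 = 100 knots

100 knots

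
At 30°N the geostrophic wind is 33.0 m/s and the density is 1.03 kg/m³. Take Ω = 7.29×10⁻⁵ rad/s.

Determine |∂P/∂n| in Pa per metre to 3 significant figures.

2.48×10⁻³ Pa/m

Coriolis parameter at 30°N:
f = 2Ω sin φ = 2 × 7.29×10⁻⁵ × sin 30° = 7.29×10⁻⁵ s⁻¹
Geostrophic balance rearranged: |∂P/∂n| = f ρ V_g
|∂P/∂n| = 7.29×10⁻⁵ × 1.03 × 33.0 = 2.48×10⁻³ Pa/m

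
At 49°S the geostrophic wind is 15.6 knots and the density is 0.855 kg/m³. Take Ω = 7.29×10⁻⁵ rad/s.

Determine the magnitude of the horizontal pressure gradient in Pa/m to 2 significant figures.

Coriolis parameter at 49°S:
f = 2Ω sin φ = 2 × 7.29×10⁻⁵ × sin 49° = 1.10×10⁻⁴ s⁻¹
Wind speed in SI: 15.6 knots = 8.03 m/s
Geostrophic balance rearranged: |∂P/∂n| = f ρ V_g
|∂P/∂n| = 1.10×10⁻⁴ × 0.855 × 8.03 = 7.55×10⁻⁴ Pa/m

7.6×10⁻⁴ Pa/m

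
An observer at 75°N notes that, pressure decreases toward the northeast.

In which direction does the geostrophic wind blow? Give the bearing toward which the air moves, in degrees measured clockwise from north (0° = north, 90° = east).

The pressure-gradient force points toward the northeast (bearing 045°).
Geostrophic balance: in the Northern Hemisphere the Coriolis force deflects motion to the right, so the geostrophic wind blows 90° to the right of the pressure-gradient force (low pressure on the left).
Rotating 045° by 90° clockwise gives 135° — the wind blows toward the southeast.

135°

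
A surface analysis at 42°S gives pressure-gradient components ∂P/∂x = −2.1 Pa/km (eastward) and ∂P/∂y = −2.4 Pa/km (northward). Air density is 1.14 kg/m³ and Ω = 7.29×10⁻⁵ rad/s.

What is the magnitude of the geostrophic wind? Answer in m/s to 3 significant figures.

Coriolis parameter at 42°S:
f = 2Ω sin φ = 2 × 7.29×10⁻⁵ × sin 42° = 9.76×10⁻⁵ s⁻¹
In the Southern Hemisphere f is negative: f = −9.76×10⁻⁵ s⁻¹.
Component geostrophic relations (x east, y north):
u_g = −(1/(fρ)) ∂P/∂y,  v_g = (1/(fρ)) ∂P/∂x
u_g = −(−2.4×10⁻³)/(−9.76×10⁻⁵ × 1.14) = −21.6 m/s;  v_g = (−2.1×10⁻³)/(−9.76×10⁻⁵ × 1.14) = 18.9 m/s
|V_g| = √(u_g² + v_g²) = 28.7 m/s

28.7 m/s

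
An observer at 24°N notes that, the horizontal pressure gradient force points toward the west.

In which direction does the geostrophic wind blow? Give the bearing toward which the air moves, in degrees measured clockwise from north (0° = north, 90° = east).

The pressure-gradient force points toward the west (bearing 270°).
Geostrophic balance: in the Northern Hemisphere the Coriolis force deflects motion to the right, so the geostrophic wind blows 90° to the right of the pressure-gradient force (low pressure on the left).
Rotating 270° by 90° clockwise gives 000° — the wind blows toward the north.

000°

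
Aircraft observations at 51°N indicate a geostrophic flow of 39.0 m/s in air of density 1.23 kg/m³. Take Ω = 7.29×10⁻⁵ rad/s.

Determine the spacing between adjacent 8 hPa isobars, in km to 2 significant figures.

Coriolis parameter at 51°N:
f = 2Ω sin φ = 2 × 7.29×10⁻⁵ × sin 51° = 1.13×10⁻⁴ s⁻¹
Geostrophic balance rearranged: |∂P/∂n| = f ρ V_g
|∂P/∂n| = 1.13×10⁻⁴ × 1.23 × 39.0 = 5.44×10⁻³ Pa/m
Isobar spacing: Δn = ΔP/|∂P/∂n| = 800 Pa / 5.44×10⁻³ Pa/m = 147184 m ≈ 150 km

150 km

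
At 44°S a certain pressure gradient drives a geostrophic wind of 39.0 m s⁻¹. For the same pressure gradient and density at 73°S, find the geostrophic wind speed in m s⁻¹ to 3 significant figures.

With the same pressure gradient and density, V_g ∝ 1/f ∝ 1/sin φ.
V₂ = V₁ · sin φ₁ / sin φ₂ = 39.0 × sin 44° / sin 73°
V₂ = 39.0 × 0.6947/0.9563 = 28.3 m s⁻¹

28.3 m s⁻¹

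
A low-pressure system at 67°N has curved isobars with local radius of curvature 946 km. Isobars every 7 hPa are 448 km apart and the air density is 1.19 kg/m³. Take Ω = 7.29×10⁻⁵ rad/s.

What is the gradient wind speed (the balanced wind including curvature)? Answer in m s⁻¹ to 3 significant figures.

9.13 m s⁻¹

Coriolis parameter at 67°N:
f = 2Ω sin φ = 2 × 7.29×10⁻⁵ × sin 67° = 1.34×10⁻⁴ s⁻¹
Pressure gradient: |∂P/∂n| = 700 Pa / 448000 m = 1.56×10⁻³ Pa/m
Geostrophic speed: V_g = |∂P/∂n|/(fρ) = 1.56×10⁻³/(1.34×10⁻⁴ × 1.19) = 9.78 m/s
Around a low, centrifugal force acts outward with Coriolis, so pressure-gradient force balances both:
(1/ρ)|∂P/∂n| = fV + V²/R  →  V² + fR·V − fR·V_g = 0
With fR = 1.34×10⁻⁴ × 946×10³ m = 127 m/s:
V = [−fR + √((fR)² + 4 fR V_g)]/2 = [−127 + √(127² + 4×127×9.78)]/2 = 9.13 m/s
Subgeostrophic (V < V_g = 9.78 m/s), as expected around a low.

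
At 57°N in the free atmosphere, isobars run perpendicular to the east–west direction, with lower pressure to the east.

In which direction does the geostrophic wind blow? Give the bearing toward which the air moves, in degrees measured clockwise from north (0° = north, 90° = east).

The pressure-gradient force points toward the east (bearing 090°).
Geostrophic balance: in the Northern Hemisphere the Coriolis force deflects motion to the right, so the geostrophic wind blows 90° to the right of the pressure-gradient force (low pressure on the left).
Rotating 090° by 90° clockwise gives 180° — the wind blows toward the south.

180°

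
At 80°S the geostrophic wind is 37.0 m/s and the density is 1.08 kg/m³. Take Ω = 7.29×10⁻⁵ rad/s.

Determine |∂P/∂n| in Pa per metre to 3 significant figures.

5.74×10⁻³ Pa/m

Coriolis parameter at 80°S:
f = 2Ω sin φ = 2 × 7.29×10⁻⁵ × sin 80° = 1.44×10⁻⁴ s⁻¹
Geostrophic balance rearranged: |∂P/∂n| = f ρ V_g
|∂P/∂n| = 1.44×10⁻⁴ × 1.08 × 37.0 = 5.74×10⁻³ Pa/m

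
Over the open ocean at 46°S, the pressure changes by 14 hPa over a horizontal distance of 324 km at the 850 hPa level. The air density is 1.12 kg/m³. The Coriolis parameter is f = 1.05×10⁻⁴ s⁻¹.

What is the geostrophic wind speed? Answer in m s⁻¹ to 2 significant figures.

Pressure gradient: |∂P/∂n| = 1400 Pa / 324000 m = 4.32×10⁻³ Pa/m
Geostrophic balance (pressure-gradient force = Coriolis force):
V_g = (1/(fρ)) |∂P/∂n| = 4.32×10⁻³ / (1.05×10⁻⁴ × 1.12) = 36.7 m/s

37 m s⁻¹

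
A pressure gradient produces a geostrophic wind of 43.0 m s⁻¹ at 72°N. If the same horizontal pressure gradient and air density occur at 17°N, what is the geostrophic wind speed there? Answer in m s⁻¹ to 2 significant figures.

With the same pressure gradient and density, V_g ∝ 1/f ∝ 1/sin φ.
V₂ = V₁ · sin φ₁ / sin φ₂ = 43.0 × sin 72° / sin 17°
V₂ = 43.0 × 0.9511/0.2924 = 140 m s⁻¹

140 m s⁻¹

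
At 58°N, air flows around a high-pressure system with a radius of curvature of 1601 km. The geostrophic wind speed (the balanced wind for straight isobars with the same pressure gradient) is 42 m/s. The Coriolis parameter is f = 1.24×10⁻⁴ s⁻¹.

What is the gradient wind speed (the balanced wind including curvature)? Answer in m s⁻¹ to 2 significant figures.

Around a high, pressure-gradient force acts outward with centrifugal, so Coriolis balances both:
fV = (1/ρ)|∂P/∂n| + V²/R  →  V² − fR·V + fR·V_g = 0
With fR = 1.24×10⁻⁴ × 1601×10³ m = 199 m/s:
V = [fR − √((fR)² − 4 fR V_g)]/2 = [199 − √(199² − 4×199×42)]/2 = 60.3 m/s
Supergeostrophic (V > V_g = 42 m/s), as expected around a high.

60 m s⁻¹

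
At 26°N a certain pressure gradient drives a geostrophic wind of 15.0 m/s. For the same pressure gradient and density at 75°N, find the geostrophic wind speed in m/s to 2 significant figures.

With the same pressure gradient and density, V_g ∝ 1/f ∝ 1/sin φ.
V₂ = V₁ · sin φ₁ / sin φ₂ = 15.0 × sin 26° / sin 75°
V₂ = 15.0 × 0.4384/0.9659 = 6.8 m/s

6.8 m/s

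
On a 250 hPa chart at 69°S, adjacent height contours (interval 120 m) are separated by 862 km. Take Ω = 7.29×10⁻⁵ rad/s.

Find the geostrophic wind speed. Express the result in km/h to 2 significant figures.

Coriolis parameter at 69°S:
f = 2Ω sin φ = 2 × 7.29×10⁻⁵ × sin 69° = 1.36×10⁻⁴ s⁻¹
Height gradient: |∂Z/∂n| = 120 m / 862000 m = 1.39×10⁻⁴
On a pressure surface, geostrophic balance gives V_g = (g/f)|∂Z/∂n|:
V_g = 9.81 × 1.39×10⁻⁴ / 1.36×10⁻⁴ = 10.0 m/s
Converting: 10.0 m/s × 3.6 = 36 km/h

36 km/h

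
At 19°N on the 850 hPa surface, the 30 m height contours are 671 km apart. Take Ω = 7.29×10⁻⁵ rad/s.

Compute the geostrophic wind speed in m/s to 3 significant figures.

9.24 m/s

Coriolis parameter at 19°N:
f = 2Ω sin φ = 2 × 7.29×10⁻⁵ × sin 19° = 4.75×10⁻⁵ s⁻¹
Height gradient: |∂Z/∂n| = 30 m / 671000 m = 4.47×10⁻⁵
On a pressure surface, geostrophic balance gives V_g = (g/f)|∂Z/∂n|:
V_g = 9.81 × 4.47×10⁻⁵ / 4.75×10⁻⁵ = 9.24 m/s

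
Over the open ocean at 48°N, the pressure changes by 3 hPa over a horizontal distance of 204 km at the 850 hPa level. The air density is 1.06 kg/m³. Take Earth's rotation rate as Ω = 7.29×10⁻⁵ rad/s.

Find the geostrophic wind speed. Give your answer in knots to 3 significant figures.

24.9 knots

Coriolis parameter at 48°N:
f = 2Ω sin φ = 2 × 7.29×10⁻⁵ × sin 48° = 1.08×10⁻⁴ s⁻¹
Pressure gradient: |∂P/∂n| = 300 Pa / 204000 m = 1.47×10⁻³ Pa/m
Geostrophic balance (pressure-gradient force = Coriolis force):
V_g = (1/(fρ)) |∂P/∂n| = 1.47×10⁻³ / (1.08×10⁻⁴ × 1.06) = 12.8 m/s
Converting: 12.8 m/s × 1.944 = 24.9 knots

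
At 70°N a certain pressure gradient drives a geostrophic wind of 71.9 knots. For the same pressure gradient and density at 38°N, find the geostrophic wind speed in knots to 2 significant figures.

With the same pressure gradient and density, V_g ∝ 1/f ∝ 1/sin φ.
V₂ = V₁ · sin φ₁ / sin φ₂ = 71.9 × sin 70° / sin 38°
V₂ = 71.9 × 0.9397/0.6157 = 110 knots

110 knots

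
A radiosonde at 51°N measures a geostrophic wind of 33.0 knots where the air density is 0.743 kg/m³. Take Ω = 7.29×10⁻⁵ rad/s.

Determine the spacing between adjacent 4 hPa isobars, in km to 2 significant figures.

Coriolis parameter at 51°N:
f = 2Ω sin φ = 2 × 7.29×10⁻⁵ × sin 51° = 1.13×10⁻⁴ s⁻¹
Wind speed in SI: 33.0 knots = 17.0 m/s
Geostrophic balance rearranged: |∂P/∂n| = f ρ V_g
|∂P/∂n| = 1.13×10⁻⁴ × 0.743 × 17.0 = 1.43×10⁻³ Pa/m
Isobar spacing: Δn = ΔP/|∂P/∂n| = 400 Pa / 1.43×10⁻³ Pa/m = 279872 m ≈ 280 km

280 km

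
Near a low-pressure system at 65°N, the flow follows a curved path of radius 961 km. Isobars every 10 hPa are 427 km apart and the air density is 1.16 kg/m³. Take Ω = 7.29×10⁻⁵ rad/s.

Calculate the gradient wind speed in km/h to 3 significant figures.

49.6 km/h

Coriolis parameter at 65°N:
f = 2Ω sin φ = 2 × 7.29×10⁻⁵ × sin 65° = 1.32×10⁻⁴ s⁻¹
Pressure gradient: |∂P/∂n| = 1000 Pa / 427000 m = 2.34×10⁻³ Pa/m
Geostrophic speed: V_g = |∂P/∂n|/(fρ) = 2.34×10⁻³/(1.32×10⁻⁴ × 1.16) = 15.3 m/s
Around a low, centrifugal force acts outward with Coriolis, so pressure-gradient force balances both:
(1/ρ)|∂P/∂n| = fV + V²/R  →  V² + fR·V − fR·V_g = 0
With fR = 1.32×10⁻⁴ × 961×10³ m = 127 m/s:
V = [−fR + √((fR)² + 4 fR V_g)]/2 = [−127 + √(127² + 4×127×15.3)]/2 = 13.8 m/s
Subgeostrophic (V < V_g = 15.3 m/s), as expected around a low.
Converting: 13.8 m/s × 3.6 = 49.6 km/h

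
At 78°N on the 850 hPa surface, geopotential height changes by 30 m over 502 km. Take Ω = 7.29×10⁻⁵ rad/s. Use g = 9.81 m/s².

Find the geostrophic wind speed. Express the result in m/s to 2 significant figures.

4.1 m/s

Coriolis parameter at 78°N:
f = 2Ω sin φ = 2 × 7.29×10⁻⁵ × sin 78° = 1.43×10⁻⁴ s⁻¹
Height gradient: |∂Z/∂n| = 30 m / 502000 m = 5.98×10⁻⁵
On a pressure surface, geostrophic balance gives V_g = (g/f)|∂Z/∂n|:
V_g = 9.81 × 5.98×10⁻⁵ / 1.43×10⁻⁴ = 4.11 m/s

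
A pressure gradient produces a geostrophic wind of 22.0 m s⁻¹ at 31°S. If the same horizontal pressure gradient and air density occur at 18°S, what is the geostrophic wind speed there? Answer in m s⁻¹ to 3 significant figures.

With the same pressure gradient and density, V_g ∝ 1/f ∝ 1/sin φ.
V₂ = V₁ · sin φ₁ / sin φ₂ = 22.0 × sin 31° / sin 18°
V₂ = 22.0 × 0.5150/0.3090 = 36.7 m s⁻¹

36.7 m s⁻¹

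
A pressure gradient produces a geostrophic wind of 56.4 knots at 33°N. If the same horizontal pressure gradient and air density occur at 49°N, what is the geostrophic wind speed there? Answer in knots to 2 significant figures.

41 knots

With the same pressure gradient and density, V_g ∝ 1/f ∝ 1/sin φ.
V₂ = V₁ · sin φ₁ / sin φ₂ = 56.4 × sin 33° / sin 49°
V₂ = 56.4 × 0.5446/0.7547 = 41 knots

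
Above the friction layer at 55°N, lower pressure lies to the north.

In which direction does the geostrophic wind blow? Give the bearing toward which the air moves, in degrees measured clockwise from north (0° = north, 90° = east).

090°

The pressure-gradient force points toward the north (bearing 000°).
Geostrophic balance: in the Northern Hemisphere the Coriolis force deflects motion to the right, so the geostrophic wind blows 90° to the right of the pressure-gradient force (low pressure on the left).
Rotating 000° by 90° clockwise gives 090° — the wind blows toward the east.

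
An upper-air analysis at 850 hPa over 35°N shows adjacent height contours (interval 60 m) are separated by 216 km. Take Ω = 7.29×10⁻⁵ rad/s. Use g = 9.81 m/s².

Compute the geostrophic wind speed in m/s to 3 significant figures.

Coriolis parameter at 35°N:
f = 2Ω sin φ = 2 × 7.29×10⁻⁵ × sin 35° = 8.36×10⁻⁵ s⁻¹
Height gradient: |∂Z/∂n| = 60 m / 216000 m = 2.78×10⁻⁴
On a pressure surface, geostrophic balance gives V_g = (g/f)|∂Z/∂n|:
V_g = 9.81 × 2.78×10⁻⁴ / 8.36×10⁻⁵ = 32.6 m/s

32.6 m/s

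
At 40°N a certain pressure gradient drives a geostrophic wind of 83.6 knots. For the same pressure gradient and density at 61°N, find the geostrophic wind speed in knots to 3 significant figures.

61.4 knots

With the same pressure gradient and density, V_g ∝ 1/f ∝ 1/sin φ.
V₂ = V₁ · sin φ₁ / sin φ₂ = 83.6 × sin 40° / sin 61°
V₂ = 83.6 × 0.6428/0.8746 = 61.4 knots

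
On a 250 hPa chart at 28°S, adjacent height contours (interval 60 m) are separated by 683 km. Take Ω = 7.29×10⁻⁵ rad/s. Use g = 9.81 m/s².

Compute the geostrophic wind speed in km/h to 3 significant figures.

45.3 km/h

Coriolis parameter at 28°S:
f = 2Ω sin φ = 2 × 7.29×10⁻⁵ × sin 28° = 6.84×10⁻⁵ s⁻¹
Height gradient: |∂Z/∂n| = 60 m / 683000 m = 8.78×10⁻⁵
On a pressure surface, geostrophic balance gives V_g = (g/f)|∂Z/∂n|:
V_g = 9.81 × 8.78×10⁻⁵ / 6.84×10⁻⁵ = 12.6 m/s
Converting: 12.6 m/s × 3.6 = 45.3 km/h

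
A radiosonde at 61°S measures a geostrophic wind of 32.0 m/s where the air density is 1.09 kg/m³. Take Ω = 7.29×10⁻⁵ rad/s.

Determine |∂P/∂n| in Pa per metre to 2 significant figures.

Coriolis parameter at 61°S:
f = 2Ω sin φ = 2 × 7.29×10⁻⁵ × sin 61° = 1.28×10⁻⁴ s⁻¹
Geostrophic balance rearranged: |∂P/∂n| = f ρ V_g
|∂P/∂n| = 1.28×10⁻⁴ × 1.09 × 32.0 = 4.45×10⁻³ Pa/m

4.4×10⁻³ Pa/m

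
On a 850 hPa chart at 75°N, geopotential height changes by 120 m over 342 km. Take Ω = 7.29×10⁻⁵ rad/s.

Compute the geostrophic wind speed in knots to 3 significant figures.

47.5 knots

Coriolis parameter at 75°N:
f = 2Ω sin φ = 2 × 7.29×10⁻⁵ × sin 75° = 1.41×10⁻⁴ s⁻¹
Height gradient: |∂Z/∂n| = 120 m / 342000 m = 3.51×10⁻⁴
On a pressure surface, geostrophic balance gives V_g = (g/f)|∂Z/∂n|:
V_g = 9.81 × 3.51×10⁻⁴ / 1.41×10⁻⁴ = 24.4 m/s
Converting: 24.4 m/s × 1.944 = 47.5 knots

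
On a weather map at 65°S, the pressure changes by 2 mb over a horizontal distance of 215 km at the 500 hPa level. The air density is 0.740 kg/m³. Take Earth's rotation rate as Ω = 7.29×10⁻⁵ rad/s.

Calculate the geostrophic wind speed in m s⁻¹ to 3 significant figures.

Coriolis parameter at 65°S:
f = 2Ω sin φ = 2 × 7.29×10⁻⁵ × sin 65° = 1.32×10⁻⁴ s⁻¹
Pressure gradient: |∂P/∂n| = 200 Pa / 215000 m = 9.30×10⁻⁴ Pa/m
Geostrophic balance (pressure-gradient force = Coriolis force):
V_g = (1/(fρ)) |∂P/∂n| = 9.30×10⁻⁴ / (1.32×10⁻⁴ × 0.740) = 9.51 m/s

9.51 m s⁻¹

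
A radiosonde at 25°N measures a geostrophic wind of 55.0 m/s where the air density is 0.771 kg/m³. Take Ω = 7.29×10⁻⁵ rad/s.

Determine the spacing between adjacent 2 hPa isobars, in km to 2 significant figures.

Coriolis parameter at 25°N:
f = 2Ω sin φ = 2 × 7.29×10⁻⁵ × sin 25° = 6.16×10⁻⁵ s⁻¹
Geostrophic balance rearranged: |∂P/∂n| = f ρ V_g
|∂P/∂n| = 6.16×10⁻⁵ × 0.771 × 55.0 = 2.61×10⁻³ Pa/m
Isobar spacing: Δn = ΔP/|∂P/∂n| = 200 Pa / 2.61×10⁻³ Pa/m = 76543 m ≈ 77 km

77 km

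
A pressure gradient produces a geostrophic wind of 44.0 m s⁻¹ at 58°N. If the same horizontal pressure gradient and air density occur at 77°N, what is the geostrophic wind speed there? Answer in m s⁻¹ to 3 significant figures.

With the same pressure gradient and density, V_g ∝ 1/f ∝ 1/sin φ.
V₂ = V₁ · sin φ₁ / sin φ₂ = 44.0 × sin 58° / sin 77°
V₂ = 44.0 × 0.8480/0.9744 = 38.3 m s⁻¹

38.3 m s⁻¹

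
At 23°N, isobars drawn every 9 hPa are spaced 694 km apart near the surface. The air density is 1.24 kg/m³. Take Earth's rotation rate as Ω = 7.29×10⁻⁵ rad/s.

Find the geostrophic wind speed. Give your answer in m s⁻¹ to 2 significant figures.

18 m s⁻¹

Coriolis parameter at 23°N:
f = 2Ω sin φ = 2 × 7.29×10⁻⁵ × sin 23° = 5.70×10⁻⁵ s⁻¹
Pressure gradient: |∂P/∂n| = 900 Pa / 694000 m = 1.30×10⁻³ Pa/m
Geostrophic balance (pressure-gradient force = Coriolis force):
V_g = (1/(fρ)) |∂P/∂n| = 1.30×10⁻³ / (5.70×10⁻⁵ × 1.24) = 18.4 m/s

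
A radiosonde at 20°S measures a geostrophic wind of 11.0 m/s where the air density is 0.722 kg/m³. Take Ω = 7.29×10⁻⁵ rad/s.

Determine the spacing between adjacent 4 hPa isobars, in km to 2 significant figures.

1000 km

Coriolis parameter at 20°S:
f = 2Ω sin φ = 2 × 7.29×10⁻⁵ × sin 20° = 4.99×10⁻⁵ s⁻¹
Geostrophic balance rearranged: |∂P/∂n| = f ρ V_g
|∂P/∂n| = 4.99×10⁻⁵ × 0.722 × 11.0 = 3.96×10⁻⁴ Pa/m
Isobar spacing: Δn = ΔP/|∂P/∂n| = 400 Pa / 3.96×10⁻⁴ Pa/m = 1009999 m ≈ 1000 km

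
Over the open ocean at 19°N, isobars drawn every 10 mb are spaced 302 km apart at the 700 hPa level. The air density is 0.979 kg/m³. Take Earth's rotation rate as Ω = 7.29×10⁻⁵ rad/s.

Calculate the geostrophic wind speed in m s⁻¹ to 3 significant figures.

71.3 m s⁻¹

Coriolis parameter at 19°N:
f = 2Ω sin φ = 2 × 7.29×10⁻⁵ × sin 19° = 4.75×10⁻⁵ s⁻¹
Pressure gradient: |∂P/∂n| = 1000 Pa / 302000 m = 3.31×10⁻³ Pa/m
Geostrophic balance (pressure-gradient force = Coriolis force):
V_g = (1/(fρ)) |∂P/∂n| = 3.31×10⁻³ / (4.75×10⁻⁵ × 0.979) = 71.3 m/s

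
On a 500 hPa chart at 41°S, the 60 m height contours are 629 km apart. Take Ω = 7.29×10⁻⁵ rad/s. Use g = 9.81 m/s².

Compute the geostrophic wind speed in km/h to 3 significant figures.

35.2 km/h

Coriolis parameter at 41°S:
f = 2Ω sin φ = 2 × 7.29×10⁻⁵ × sin 41° = 9.57×10⁻⁵ s⁻¹
Height gradient: |∂Z/∂n| = 60 m / 629000 m = 9.54×10⁻⁵
On a pressure surface, geostrophic balance gives V_g = (g/f)|∂Z/∂n|:
V_g = 9.81 × 9.54×10⁻⁵ / 9.57×10⁻⁵ = 9.78 m/s
Converting: 9.78 m/s × 3.6 = 35.2 km/h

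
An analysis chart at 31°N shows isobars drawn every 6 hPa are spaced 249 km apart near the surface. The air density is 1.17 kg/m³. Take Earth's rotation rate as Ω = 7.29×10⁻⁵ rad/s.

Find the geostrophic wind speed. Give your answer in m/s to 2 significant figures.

Coriolis parameter at 31°N:
f = 2Ω sin φ = 2 × 7.29×10⁻⁵ × sin 31° = 7.51×10⁻⁵ s⁻¹
Pressure gradient: |∂P/∂n| = 600 Pa / 249000 m = 2.41×10⁻³ Pa/m
Geostrophic balance (pressure-gradient force = Coriolis force):
V_g = (1/(fρ)) |∂P/∂n| = 2.41×10⁻³ / (7.51×10⁻⁵ × 1.17) = 27.4 m/s

27 m/s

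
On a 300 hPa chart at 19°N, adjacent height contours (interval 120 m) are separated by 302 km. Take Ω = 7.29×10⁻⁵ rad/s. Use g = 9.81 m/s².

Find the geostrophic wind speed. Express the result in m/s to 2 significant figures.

82 m/s

Coriolis parameter at 19°N:
f = 2Ω sin φ = 2 × 7.29×10⁻⁵ × sin 19° = 4.75×10⁻⁵ s⁻¹
Height gradient: |∂Z/∂n| = 120 m / 302000 m = 3.97×10⁻⁴
On a pressure surface, geostrophic balance gives V_g = (g/f)|∂Z/∂n|:
V_g = 9.81 × 3.97×10⁻⁴ / 4.75×10⁻⁵ = 82.1 m/s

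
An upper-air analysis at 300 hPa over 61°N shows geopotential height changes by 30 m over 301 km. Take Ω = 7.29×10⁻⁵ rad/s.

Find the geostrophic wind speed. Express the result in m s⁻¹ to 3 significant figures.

Coriolis parameter at 61°N:
f = 2Ω sin φ = 2 × 7.29×10⁻⁵ × sin 61° = 1.28×10⁻⁴ s⁻¹
Height gradient: |∂Z/∂n| = 30 m / 301000 m = 9.97×10⁻⁵
On a pressure surface, geostrophic balance gives V_g = (g/f)|∂Z/∂n|:
V_g = 9.81 × 9.97×10⁻⁵ / 1.28×10⁻⁴ = 7.67 m/s

7.67 m s⁻¹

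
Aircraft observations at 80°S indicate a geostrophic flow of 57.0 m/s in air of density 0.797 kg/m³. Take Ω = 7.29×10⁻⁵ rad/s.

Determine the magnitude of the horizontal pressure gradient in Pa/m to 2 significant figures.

6.5×10⁻³ Pa/m

Coriolis parameter at 80°S:
f = 2Ω sin φ = 2 × 7.29×10⁻⁵ × sin 80° = 1.44×10⁻⁴ s⁻¹
Geostrophic balance rearranged: |∂P/∂n| = f ρ V_g
|∂P/∂n| = 1.44×10⁻⁴ × 0.797 × 57.0 = 6.52×10⁻³ Pa/m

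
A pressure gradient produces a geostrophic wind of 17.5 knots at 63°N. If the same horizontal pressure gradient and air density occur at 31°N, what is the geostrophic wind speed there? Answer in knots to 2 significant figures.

30 knots

With the same pressure gradient and density, V_g ∝ 1/f ∝ 1/sin φ.
V₂ = V₁ · sin φ₁ / sin φ₂ = 17.5 × sin 63° / sin 31°
V₂ = 17.5 × 0.8910/0.5150 = 30 knots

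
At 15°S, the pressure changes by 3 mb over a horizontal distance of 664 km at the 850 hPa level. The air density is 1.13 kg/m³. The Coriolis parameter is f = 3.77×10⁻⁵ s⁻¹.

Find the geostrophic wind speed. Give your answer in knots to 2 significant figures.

21 knots

Pressure gradient: |∂P/∂n| = 300 Pa / 664000 m = 4.52×10⁻⁴ Pa/m
Geostrophic balance (pressure-gradient force = Coriolis force):
V_g = (1/(fρ)) |∂P/∂n| = 4.52×10⁻⁴ / (3.77×10⁻⁵ × 1.13) = 10.6 m/s
Converting: 10.6 m/s × 1.944 = 21 knots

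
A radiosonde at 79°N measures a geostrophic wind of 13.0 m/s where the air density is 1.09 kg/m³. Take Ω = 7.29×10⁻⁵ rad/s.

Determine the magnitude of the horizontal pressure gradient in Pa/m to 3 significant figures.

2.03×10⁻³ Pa/m

Coriolis parameter at 79°N:
f = 2Ω sin φ = 2 × 7.29×10⁻⁵ × sin 79° = 1.43×10⁻⁴ s⁻¹
Geostrophic balance rearranged: |∂P/∂n| = f ρ V_g
|∂P/∂n| = 1.43×10⁻⁴ × 1.09 × 13.0 = 2.03×10⁻³ Pa/m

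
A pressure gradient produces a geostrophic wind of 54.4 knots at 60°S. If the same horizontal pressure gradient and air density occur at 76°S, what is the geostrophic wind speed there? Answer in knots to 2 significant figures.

With the same pressure gradient and density, V_g ∝ 1/f ∝ 1/sin φ.
V₂ = V₁ · sin φ₁ / sin φ₂ = 54.4 × sin 60° / sin 76°
V₂ = 54.4 × 0.8660/0.9703 = 49 knots

49 knots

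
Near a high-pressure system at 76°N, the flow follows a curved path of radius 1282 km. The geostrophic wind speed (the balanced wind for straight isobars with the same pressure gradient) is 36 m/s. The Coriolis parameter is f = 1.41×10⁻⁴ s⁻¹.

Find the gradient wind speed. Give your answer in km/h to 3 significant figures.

Around a high, pressure-gradient force acts outward with centrifugal, so Coriolis balances both:
fV = (1/ρ)|∂P/∂n| + V²/R  →  V² − fR·V + fR·V_g = 0
With fR = 1.41×10⁻⁴ × 1282×10³ m = 181 m/s:
V = [fR − √((fR)² − 4 fR V_g)]/2 = [181 − √(181² − 4×181×36)]/2 = 49.6 m/s
Supergeostrophic (V > V_g = 36 m/s), as expected around a high.
Converting: 49.6 m/s × 3.6 = 179 km/h

179 km/h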